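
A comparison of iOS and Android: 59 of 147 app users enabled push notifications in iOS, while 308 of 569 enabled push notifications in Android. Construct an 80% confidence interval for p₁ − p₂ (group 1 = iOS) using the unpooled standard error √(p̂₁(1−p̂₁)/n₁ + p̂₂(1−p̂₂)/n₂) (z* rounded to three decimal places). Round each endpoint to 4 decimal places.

p̂₁ = 59/147 = 0.40136, p̂₂ = 308/569 = 0.54130; p̂₁ − p̂₂ = -0.13994.
SE = √(0.001634492 + 0.000436370) = √0.002070862 = 0.045507.
z* = 1.282 at the 80% level. Margin of error = 0.05834.
So the interval runs from -0.1983 to -0.0816.

(-0.1983, -0.0816)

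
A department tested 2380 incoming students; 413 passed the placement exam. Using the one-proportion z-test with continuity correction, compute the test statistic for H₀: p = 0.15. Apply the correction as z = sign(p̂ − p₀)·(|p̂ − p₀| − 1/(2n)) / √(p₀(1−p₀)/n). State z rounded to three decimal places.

z = 3.186

The sample proportion is 413/2380 = 0.17353. p̂ − p₀ = 0.023529.
1/(2n) = 0.000210.
Corrected numerator: |0.023529| − 0.000210 = 0.023319.
SE₀ = √(0.15·0.85/2380) = 0.007319.
z = +0.023319/0.007319 = 3.186.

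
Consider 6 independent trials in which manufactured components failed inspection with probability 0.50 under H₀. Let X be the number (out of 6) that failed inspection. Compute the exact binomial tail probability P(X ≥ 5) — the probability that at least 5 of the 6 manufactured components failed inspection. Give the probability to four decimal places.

X ~ Binomial(n=6, p=0.50).
P(X ≥ 5) = C(6,5)·0.50^5·0.50^1 + C(6,6)·0.50^6·0.50^0.
= 0.093750 + 0.015625 = 0.1094.

P = 0.1094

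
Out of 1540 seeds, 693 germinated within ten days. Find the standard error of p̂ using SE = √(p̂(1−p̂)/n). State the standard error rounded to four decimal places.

SE = 0.0127

With x = 693 successes in n = 1540, p̂ = 0.45000.
p̂(1−p̂) = 0.45000·0.55000 = 0.247500.
SE = √(0.247500/1540) = 0.0127.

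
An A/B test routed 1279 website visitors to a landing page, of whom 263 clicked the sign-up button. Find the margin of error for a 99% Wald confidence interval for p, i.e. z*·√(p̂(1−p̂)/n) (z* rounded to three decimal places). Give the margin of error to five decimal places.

p̂ = 263/1279 = 0.20563.
SE = √(p̂(1−p̂)/n) = √(0.163346/1279) = 0.011301.
For 99% confidence, z* = 2.576.
ME = 2.576·0.011301 = 0.02911.

ME = 0.02911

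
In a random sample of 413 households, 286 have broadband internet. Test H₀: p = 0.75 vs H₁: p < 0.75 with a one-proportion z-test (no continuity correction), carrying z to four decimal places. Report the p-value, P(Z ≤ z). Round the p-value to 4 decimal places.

p̂ = 286/413 = 0.69249.
SE₀ = √(0.75·0.25/413) = 0.021307.
Test statistic (full precision, shown to 4 dp): z = (286/413 − 0.75)/SE₀ ≈ -2.6989.
From the standard normal, P(Z ≤ z) = 0.0035.

p-value = 0.0035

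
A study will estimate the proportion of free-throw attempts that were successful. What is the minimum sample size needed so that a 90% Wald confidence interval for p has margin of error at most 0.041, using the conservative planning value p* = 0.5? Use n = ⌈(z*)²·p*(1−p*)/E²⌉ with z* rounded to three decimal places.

n = 403

The 90% critical value is z* = 1.645.
p*(1−p*) = 0.50·0.50 = 0.2500.
Required n before rounding: 2.706025 × 0.2500 / 0.041² = 402.443.
Rounding up, n = 403.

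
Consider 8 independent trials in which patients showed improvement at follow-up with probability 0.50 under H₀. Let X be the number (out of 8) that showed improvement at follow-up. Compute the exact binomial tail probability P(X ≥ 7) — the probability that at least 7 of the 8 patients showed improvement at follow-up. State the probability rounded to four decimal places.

X ~ Binomial(n=8, p=0.50).
P(X ≥ 7) = C(8,7)·0.50^7·0.50^1 + C(8,8)·0.50^8·0.50^0.
= 0.031250 + 0.003906 = 0.0352.

P = 0.0352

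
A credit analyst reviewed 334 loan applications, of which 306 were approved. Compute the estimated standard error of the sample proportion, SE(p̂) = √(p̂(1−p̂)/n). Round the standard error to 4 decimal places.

SE = 0.0152

Sample proportion p̂ = 306/334 = 0.91617.
p̂(1−p̂) = 0.076803.
SE = √(0.076803/334) = √0.000229949 = 0.0152.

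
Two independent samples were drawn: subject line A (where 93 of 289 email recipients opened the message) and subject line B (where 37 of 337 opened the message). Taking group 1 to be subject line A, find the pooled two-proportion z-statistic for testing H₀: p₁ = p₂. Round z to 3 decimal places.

z = 6.519

Sample proportions: p̂₁ = 93/289 = 0.32180 and p̂₂ = 37/337 = 0.10979.
Pooling: p̂ = 130/626 = 0.20767.
SE = √[p̂(1−p̂)(1/n₁+1/n₂)] = √[0.20767·0.79233·(1/289+1/337)] ≈ 0.032521.
z = (p̂₁ − p̂₂)/SE = (0.32180 − 0.10979)/0.032521 = 0.21201/0.032521 = 6.519.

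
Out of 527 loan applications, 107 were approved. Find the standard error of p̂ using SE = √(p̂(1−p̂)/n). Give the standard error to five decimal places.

With x = 107 successes in n = 527, p̂ = 0.20304.
p̂(1−p̂) = 0.161815.
SE = √(0.161815/527) = √0.000307049 = 0.01752.

SE = 0.01752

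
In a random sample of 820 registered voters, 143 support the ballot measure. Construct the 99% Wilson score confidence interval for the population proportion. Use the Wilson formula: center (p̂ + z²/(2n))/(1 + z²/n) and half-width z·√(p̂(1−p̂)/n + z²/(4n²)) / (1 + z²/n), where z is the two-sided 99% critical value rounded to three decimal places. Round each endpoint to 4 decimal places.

(0.1429, 0.2111)

p̂ = 143/820 = 0.17439; z = 2.576, so z² = 6.635776.
1 + z²/n = 1.008092.
Center = (0.17439 + 0.004046)/1.008092 = 0.17700.
Radicand: p̂(1−p̂)/n + z²/(4n²) = 0.000175583 + 0.000002467 = 0.000178050.
Half-width = 2.576·√0.000178050/1.008092 = 0.03410.
So the interval runs from 0.1429 to 0.2111.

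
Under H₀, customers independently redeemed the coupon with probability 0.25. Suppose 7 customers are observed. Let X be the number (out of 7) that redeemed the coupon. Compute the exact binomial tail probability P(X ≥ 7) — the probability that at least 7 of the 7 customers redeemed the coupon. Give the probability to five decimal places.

X is binomial with n = 7 and p = 0.25.
P(X ≥ 7) = C(7,7)·0.25^7·0.75^0.
= 0.000061 = 0.00006.

P = 0.00006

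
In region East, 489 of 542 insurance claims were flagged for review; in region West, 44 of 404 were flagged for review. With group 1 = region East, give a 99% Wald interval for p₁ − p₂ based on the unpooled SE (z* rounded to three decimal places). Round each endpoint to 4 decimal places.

p̂₁ = 489/542 = 0.90221, p̂₂ = 44/404 = 0.10891; p̂₁ − p̂₂ = 0.79330.
Unpooled SE = √(p̂₁(1−p̂₁)/n₁ + p̂₂(1−p̂₂)/n₂) = √(0.000162775 + 0.000240221) = 0.020075.
z* = 2.576 at the 99% level. Margin of error = 0.05171.
So the interval runs from 0.7416 to 0.8450.

(0.7416, 0.8450)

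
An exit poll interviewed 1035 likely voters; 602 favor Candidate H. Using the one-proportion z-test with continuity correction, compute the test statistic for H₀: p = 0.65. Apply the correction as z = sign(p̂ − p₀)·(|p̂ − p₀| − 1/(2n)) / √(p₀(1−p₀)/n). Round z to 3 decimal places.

z = -4.578

With x = 602 successes in n = 1035, p̂ = 0.58164. p̂ − p₀ = -0.068357.
1/(2n) = 0.000483.
Corrected numerator: |-0.068357| − 0.000483 = 0.067874.
Null standard error: √(0.65·0.35/1035) = √0.000219807 = 0.014826.
z = (−)0.067874/0.014826 = -4.578.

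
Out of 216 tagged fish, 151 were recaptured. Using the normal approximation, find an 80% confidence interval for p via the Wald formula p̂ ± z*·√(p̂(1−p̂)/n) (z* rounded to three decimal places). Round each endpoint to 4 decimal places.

(0.6591, 0.7391)

Sample proportion p̂ = 151/216 = 0.69907.
SE(p̂) = √(0.69907·0.30093/216) = 0.031208.
The 80% critical value is z* = 1.282.
Margin of error: 1.282 × 0.031208 = 0.04001.
So the interval runs from 0.6591 to 0.7391.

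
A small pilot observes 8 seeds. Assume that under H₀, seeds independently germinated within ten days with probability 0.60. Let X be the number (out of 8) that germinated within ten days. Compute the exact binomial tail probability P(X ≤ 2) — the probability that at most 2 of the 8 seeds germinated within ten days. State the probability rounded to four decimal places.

X ~ Binomial(n=8, p=0.60).
P(X ≤ 2) = C(8,0)·0.60^0·0.40^8 + C(8,1)·0.60^1·0.40^7 + C(8,2)·0.60^2·0.40^6.
= 0.000655 + 0.007864 + 0.041288 = 0.0498.

P = 0.0498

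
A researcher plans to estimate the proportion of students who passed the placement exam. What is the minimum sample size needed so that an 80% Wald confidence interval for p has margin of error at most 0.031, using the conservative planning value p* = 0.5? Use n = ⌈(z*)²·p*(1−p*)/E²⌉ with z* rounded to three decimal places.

n = 428

For 80% confidence, z* = 1.282.
p*(1−p*) = 0.50·0.50 = 0.2500.
Required n before rounding: 1.643524 × 0.2500 / 0.031² = 427.556.
⌈427.556⌉ = 428.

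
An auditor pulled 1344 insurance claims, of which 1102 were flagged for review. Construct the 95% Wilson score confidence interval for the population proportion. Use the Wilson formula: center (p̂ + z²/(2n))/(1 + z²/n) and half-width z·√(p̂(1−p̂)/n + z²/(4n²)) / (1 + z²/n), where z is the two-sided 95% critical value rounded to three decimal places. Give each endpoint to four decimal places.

p̂ = 1102/1344 = 0.81994; z = 1.960, so z² = 3.841600.
Denominator 1 + z²/n = 1 + 3.841600/1344 = 1.002858.
Adjusted center: (0.81994 + z²/(2n))/1.002858 = 0.81903.
Radicand: p̂(1−p̂)/n + z²/(4n²) = 0.000109850 + 0.000000532 = 0.000110382.
Half-width = z·√(radicand)/denom = 1.960·0.010506/1.002858 = 0.02053.
CI: 0.81903 ± 0.02053 = (0.7985, 0.8396).

(0.7985, 0.8396)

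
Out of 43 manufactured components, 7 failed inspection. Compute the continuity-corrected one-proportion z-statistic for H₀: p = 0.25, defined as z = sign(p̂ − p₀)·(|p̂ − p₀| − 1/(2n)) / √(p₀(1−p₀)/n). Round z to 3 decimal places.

z = -1.145

p̂ = 7/43 = 0.16279. p̂ − p₀ = -0.087209.
1/(2n) = 0.011628.
Corrected numerator: |-0.087209| − 0.011628 = 0.075581.
Null standard error: √(0.25·0.75/43) = √0.004360465 = 0.066034.
z = (−)0.075581/0.066034 = -1.145.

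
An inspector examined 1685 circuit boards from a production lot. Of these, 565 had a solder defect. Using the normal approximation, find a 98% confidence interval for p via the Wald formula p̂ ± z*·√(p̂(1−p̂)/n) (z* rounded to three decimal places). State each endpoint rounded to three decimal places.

(0.309, 0.362)

Sample proportion p̂ = 565/1685 = 0.33531.
Standard error of p̂: √(0.222878/1685) = √0.000132272 = 0.011501.
For 98% confidence, z* = 2.326.
Margin of error: 2.326 × 0.011501 = 0.02675.
So the interval runs from 0.309 to 0.362.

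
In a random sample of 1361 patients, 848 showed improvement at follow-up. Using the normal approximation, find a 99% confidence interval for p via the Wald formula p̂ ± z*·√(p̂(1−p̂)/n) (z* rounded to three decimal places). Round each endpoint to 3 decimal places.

(0.589, 0.657)

The sample proportion is 848/1361 = 0.62307.
SE(p̂) = √(0.62307·0.37693/1361) = 0.013136.
For 99% confidence, z* = 2.576.
Margin of error: 2.576 × 0.013136 = 0.03384.
Interval: 0.62307 ± 0.03384 → (0.589, 0.657).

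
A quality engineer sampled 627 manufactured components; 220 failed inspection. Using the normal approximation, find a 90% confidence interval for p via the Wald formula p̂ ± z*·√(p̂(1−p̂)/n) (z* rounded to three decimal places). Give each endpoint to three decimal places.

The sample proportion is 220/627 = 0.35088.
SE = √(p̂(1−p̂)/n) = √(0.227762/627) = 0.019059.
The 90% critical value is z* = 1.645.
Margin of error: 1.645 × 0.019059 = 0.03135.
CI: 0.35088 ± 0.03135 = (0.320, 0.382).

(0.320, 0.382)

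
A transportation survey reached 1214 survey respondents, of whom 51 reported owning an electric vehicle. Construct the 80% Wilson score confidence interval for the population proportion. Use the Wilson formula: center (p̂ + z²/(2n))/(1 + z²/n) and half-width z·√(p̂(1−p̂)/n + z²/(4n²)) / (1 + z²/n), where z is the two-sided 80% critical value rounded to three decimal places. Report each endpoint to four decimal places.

Here p̂ = 51/1214 = 0.04201 and z = 1.282 (z² = 1.643524).
1 + z²/n = 1.001354.
Adjusted center: (0.04201 + z²/(2n))/1.001354 = 0.04263.
Radicand: p̂(1−p̂)/n + z²/(4n²) = 0.000033151 + 0.000000279 = 0.000033430.
Half-width = z·√(radicand)/denom = 1.282·0.005782/1.001354 = 0.00740.
So the interval runs from 0.0352 to 0.0500.

(0.0352, 0.0500)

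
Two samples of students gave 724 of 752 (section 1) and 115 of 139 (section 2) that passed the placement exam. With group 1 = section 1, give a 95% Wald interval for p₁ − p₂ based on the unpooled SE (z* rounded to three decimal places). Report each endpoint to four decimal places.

(0.0712, 0.1997)

p̂₁ = 0.96277, p̂₂ = 0.82734, so the observed difference is 0.13543.
SE = √(0.000047670 + 0.001027696) = √0.001075366 = 0.032793.
z* = 1.960 at the 95% level. Margin = 1.960·0.032793 = 0.06427.
Interval: 0.13543 ± 0.06427 → (0.0712, 0.1997).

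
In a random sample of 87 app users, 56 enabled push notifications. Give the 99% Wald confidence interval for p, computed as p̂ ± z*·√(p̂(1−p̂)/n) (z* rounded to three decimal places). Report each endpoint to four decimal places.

The sample proportion is 56/87 = 0.64368.
SE = √(p̂(1−p̂)/n) = √(0.229357/87) = 0.051345.
The 99% critical value is z* = 2.576.
Margin of error: 2.576 × 0.051345 = 0.13226.
Interval: 0.64368 ± 0.13226 → (0.5114, 0.7759).

(0.5114, 0.7759)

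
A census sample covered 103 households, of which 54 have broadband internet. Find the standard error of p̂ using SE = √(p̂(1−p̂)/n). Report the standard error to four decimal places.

SE = 0.0492

Sample proportion p̂ = 54/103 = 0.52427.
p̂(1−p̂) = 0.249411.
SE = √(0.249411/103) = 0.0492.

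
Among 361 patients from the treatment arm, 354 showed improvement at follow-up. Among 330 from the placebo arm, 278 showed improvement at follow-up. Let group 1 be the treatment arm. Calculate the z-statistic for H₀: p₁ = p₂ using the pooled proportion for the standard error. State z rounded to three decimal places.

z = 6.493

Sample proportions: p̂₁ = 354/361 = 0.98061 and p̂₂ = 278/330 = 0.84242.
Pooling: p̂ = 632/691 = 0.91462.
Pooled SE = √[0.0780932·0.00580039] ≈ 0.021283.
z = (p̂₁ − p̂₂)/SE = (0.98061 − 0.84242)/0.021283 = 0.13819/0.021283 = 6.493.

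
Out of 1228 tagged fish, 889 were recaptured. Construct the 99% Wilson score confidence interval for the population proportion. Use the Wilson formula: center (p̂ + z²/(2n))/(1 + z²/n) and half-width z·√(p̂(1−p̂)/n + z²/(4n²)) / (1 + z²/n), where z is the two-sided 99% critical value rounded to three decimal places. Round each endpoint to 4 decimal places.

(0.6899, 0.7555)

p̂ = 889/1228 = 0.72394; z = 2.576, so z² = 6.635776.
1 + z²/n = 1.005404.
Adjusted center: (0.72394 + z²/(2n))/1.005404 = 0.72274.
Radicand: p̂(1−p̂)/n + z²/(4n²) = 0.000162745 + 0.000001100 = 0.000163845.
Half-width = z·√(radicand)/denom = 2.576·0.012800/1.005404 = 0.03280.
Interval: 0.72274 ± 0.03280 → (0.6899, 0.7555).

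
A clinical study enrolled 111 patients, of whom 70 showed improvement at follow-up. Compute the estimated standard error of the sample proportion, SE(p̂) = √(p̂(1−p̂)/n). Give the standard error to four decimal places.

SE = 0.0458

Sample proportion p̂ = 70/111 = 0.63063.
p̂(1−p̂) = 0.232936.
SE = √(0.232936/111) = √0.002098523 = 0.0458.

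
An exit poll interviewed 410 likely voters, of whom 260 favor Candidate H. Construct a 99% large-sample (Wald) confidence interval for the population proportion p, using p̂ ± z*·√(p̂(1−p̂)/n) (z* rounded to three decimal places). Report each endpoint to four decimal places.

(0.5729, 0.6954)

p̂ = 260/410 = 0.63415.
SE = √(p̂(1−p̂)/n) = √(0.232005/410) = 0.023788.
The 99% critical value is z* = 2.576.
Margin of error: 2.576 × 0.023788 = 0.06128.
So the interval runs from 0.5729 to 0.6954.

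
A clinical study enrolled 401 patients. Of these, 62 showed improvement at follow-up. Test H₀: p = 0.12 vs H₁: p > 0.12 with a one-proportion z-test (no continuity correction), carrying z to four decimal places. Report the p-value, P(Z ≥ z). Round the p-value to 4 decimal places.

With x = 62 successes in n = 401, p̂ = 0.15461.
SE₀ = √(0.12·0.88/401) = 0.016228.
z = (p̂ − p₀)/SE = (62/401 − 0.12)/0.016228 ≈ 2.1330.
From the standard normal, P(Z ≥ z) = 0.0165.

p-value = 0.0165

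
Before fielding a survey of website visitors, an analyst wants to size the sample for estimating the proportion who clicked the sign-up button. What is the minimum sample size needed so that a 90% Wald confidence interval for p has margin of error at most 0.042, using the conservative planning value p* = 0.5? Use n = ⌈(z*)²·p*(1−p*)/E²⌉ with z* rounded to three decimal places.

n = 384

For 90% confidence, z* = 1.645.
p*(1−p*) = 0.2500.
(z*)²·p*(1−p*)/E² = 2.706025·0.2500/0.001764 = 383.507.
⌈383.507⌉ = 384.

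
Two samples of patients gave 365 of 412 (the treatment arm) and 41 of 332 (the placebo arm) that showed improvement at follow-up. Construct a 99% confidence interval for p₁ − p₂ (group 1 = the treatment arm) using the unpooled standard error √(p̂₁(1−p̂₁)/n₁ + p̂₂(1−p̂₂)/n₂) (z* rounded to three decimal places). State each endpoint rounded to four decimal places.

p̂₁ = 365/412 = 0.88592, p̂₂ = 41/332 = 0.12349; p̂₁ − p̂₂ = 0.76243.
SE = √(0.000245301 + 0.000326034) = √0.000571335 = 0.023903.
The 99% critical value is z* = 2.576. Margin of error = 0.06157.
Interval: 0.76243 ± 0.06157 → (0.7009, 0.8240).

(0.7009, 0.8240)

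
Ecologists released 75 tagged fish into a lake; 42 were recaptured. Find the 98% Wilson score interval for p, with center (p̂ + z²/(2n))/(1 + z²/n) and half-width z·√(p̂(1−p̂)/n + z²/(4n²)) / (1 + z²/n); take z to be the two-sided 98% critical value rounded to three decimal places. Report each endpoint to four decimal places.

(0.4271, 0.6848)

Here p̂ = 42/75 = 0.56000 and z = 2.326 (z² = 5.410276).
Denominator 1 + z²/n = 1 + 5.410276/75 = 1.072137.
Center = (0.56000 + 0.036069)/1.072137 = 0.55596.
Radicand: p̂(1−p̂)/n + z²/(4n²) = 0.003285333 + 0.000240457 = 0.003525790.
Half-width = z·√(radicand)/denom = 2.326·0.059378/1.072137 = 0.12882.
So the interval runs from 0.4271 to 0.6848.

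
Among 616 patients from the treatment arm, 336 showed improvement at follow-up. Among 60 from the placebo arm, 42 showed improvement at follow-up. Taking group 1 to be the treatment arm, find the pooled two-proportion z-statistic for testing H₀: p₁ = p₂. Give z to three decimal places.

z = -2.302

p̂₁ = 336/616 = 0.54545, p̂₂ = 42/60 = 0.70000.
Pooling: p̂ = 378/676 = 0.55917.
Pooled SE = √[0.2464987·0.01829004] ≈ 0.067145.
z = -0.15455/0.067145 = -2.302.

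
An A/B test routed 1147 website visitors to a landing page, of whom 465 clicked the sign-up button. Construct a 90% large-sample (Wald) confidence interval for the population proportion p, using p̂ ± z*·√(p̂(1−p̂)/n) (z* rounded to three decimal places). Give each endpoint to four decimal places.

(0.3816, 0.4293)

p̂ = 465/1147 = 0.40541.
SE = √(p̂(1−p̂)/n) = √(0.241052/1147) = 0.014497.
The 90% critical value is z* = 1.645.
Margin = 1.645·0.014497 = 0.02385.
Interval: 0.40541 ± 0.02385 → (0.3816, 0.4293).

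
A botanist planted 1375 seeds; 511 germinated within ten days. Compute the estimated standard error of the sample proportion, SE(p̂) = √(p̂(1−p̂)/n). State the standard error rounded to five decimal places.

Sample proportion p̂ = 511/1375 = 0.37164.
p̂(1−p̂) = 0.37164·0.62836 = 0.233524.
SE = √(0.233524/1375) = √0.000169836 = 0.01303.

SE = 0.01303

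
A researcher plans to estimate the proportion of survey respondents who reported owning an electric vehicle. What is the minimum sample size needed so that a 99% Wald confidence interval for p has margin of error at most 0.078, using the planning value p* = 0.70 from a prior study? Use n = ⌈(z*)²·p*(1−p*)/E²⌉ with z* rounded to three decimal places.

n = 230

The 99% critical value is z* = 2.576.
p*(1−p*) = 0.70·0.30 = 0.2100.
Required n before rounding: 6.635776 × 0.2100 / 0.078² = 229.046.
Rounding up, n = 230.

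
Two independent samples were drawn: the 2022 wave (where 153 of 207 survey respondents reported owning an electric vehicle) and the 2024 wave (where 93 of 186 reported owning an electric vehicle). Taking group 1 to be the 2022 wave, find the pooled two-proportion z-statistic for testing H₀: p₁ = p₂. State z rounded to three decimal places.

p̂₁ = 153/207 = 0.73913, p̂₂ = 93/186 = 0.50000.
Pooling: p̂ = 246/393 = 0.62595.
Pooled SE = √[0.2341355·0.01020726] ≈ 0.048886.
z = 0.23913/0.048886 = 4.892.

z = 4.892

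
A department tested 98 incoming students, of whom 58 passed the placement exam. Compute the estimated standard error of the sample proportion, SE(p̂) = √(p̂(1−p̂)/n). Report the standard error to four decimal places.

SE = 0.0496

Sample proportion p̂ = 58/98 = 0.59184.
p̂(1−p̂) = 0.241565.
SE = √(0.241565/98) = 0.0496.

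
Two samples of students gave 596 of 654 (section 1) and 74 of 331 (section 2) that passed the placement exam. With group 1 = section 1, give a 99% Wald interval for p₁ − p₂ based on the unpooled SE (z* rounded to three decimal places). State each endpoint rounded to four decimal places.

(0.6222, 0.7533)

p̂₁ = 596/654 = 0.91131, p̂₂ = 74/331 = 0.22356; p̂₁ − p̂₂ = 0.68775.
SE = √(0.000123578 + 0.000524422) = √0.000648000 = 0.025456.
The 99% critical value is z* = 2.576. Margin of error = 0.06557.
CI: 0.68775 ± 0.06557 = (0.6222, 0.7533).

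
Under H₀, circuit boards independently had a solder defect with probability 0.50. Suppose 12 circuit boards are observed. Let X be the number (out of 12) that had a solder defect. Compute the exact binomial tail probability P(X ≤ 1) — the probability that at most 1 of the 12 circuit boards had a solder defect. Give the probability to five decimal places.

X ~ Binomial(n=12, p=0.50).
P(X ≤ 1) = C(12,0)·0.50^0·0.50^12 + C(12,1)·0.50^1·0.50^11.
= 0.000244 + 0.002930 = 0.00317.

P = 0.00317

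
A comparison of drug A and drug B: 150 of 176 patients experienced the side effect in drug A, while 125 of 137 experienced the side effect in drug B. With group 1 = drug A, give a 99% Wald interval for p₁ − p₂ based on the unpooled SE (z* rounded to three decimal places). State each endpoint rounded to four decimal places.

(-0.1530, 0.0327)

p̂₁ = 0.85227, p̂₂ = 0.91241, so the observed difference is -0.06014.
SE = √(0.000715363 + 0.000583350) = √0.001298713 = 0.036038.
For 99% confidence, z* = 2.576. Margin = 2.576·0.036038 = 0.09283.
Interval: -0.06014 ± 0.09283 → (-0.1530, 0.0327).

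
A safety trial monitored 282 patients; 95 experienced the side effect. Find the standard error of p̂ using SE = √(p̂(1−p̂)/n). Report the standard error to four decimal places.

Sample proportion p̂ = 95/282 = 0.33688.
p̂(1−p̂) = 0.223392.
Dividing by n and taking the root: √0.000792170 = 0.0281.

SE = 0.0281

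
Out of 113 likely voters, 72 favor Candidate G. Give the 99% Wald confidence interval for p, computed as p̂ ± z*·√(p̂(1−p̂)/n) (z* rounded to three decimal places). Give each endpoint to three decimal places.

Sample proportion p̂ = 72/113 = 0.63717.
SE = √(p̂(1−p̂)/n) = √(0.231185/113) = 0.045231.
For 99% confidence, z* = 2.576.
Margin = 2.576·0.045231 = 0.11652.
So the interval runs from 0.521 to 0.754.

(0.521, 0.754)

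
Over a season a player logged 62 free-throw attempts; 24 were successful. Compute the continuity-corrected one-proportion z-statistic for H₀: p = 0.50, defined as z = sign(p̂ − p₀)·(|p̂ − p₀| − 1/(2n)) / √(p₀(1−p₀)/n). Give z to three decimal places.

z = -1.651

p̂ = 24/62 = 0.38710. p̂ − p₀ = -0.112903.
1/(2n) = 0.008065.
Corrected numerator: |-0.112903| − 0.008065 = 0.104838.
SE₀ = √(0.50·0.50/62) = 0.063500.
z = (−)0.104838/0.063500 = -1.651.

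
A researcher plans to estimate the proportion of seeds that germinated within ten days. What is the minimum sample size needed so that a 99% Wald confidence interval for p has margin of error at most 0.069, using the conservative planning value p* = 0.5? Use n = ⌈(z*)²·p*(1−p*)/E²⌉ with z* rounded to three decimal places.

n = 349

The 99% critical value is z* = 2.576.
p*(1−p*) = 0.50·0.50 = 0.2500.
(z*)²·p*(1−p*)/E² = 6.635776·0.2500/0.004761 = 348.444.
Rounding up, n = 349.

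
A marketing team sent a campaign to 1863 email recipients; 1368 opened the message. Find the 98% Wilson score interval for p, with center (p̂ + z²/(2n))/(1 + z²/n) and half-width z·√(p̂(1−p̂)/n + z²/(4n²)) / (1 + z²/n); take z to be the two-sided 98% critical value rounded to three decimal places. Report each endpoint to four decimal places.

Here p̂ = 1368/1863 = 0.73430 and z = 2.326 (z² = 5.410276).
Denominator 1 + z²/n = 1 + 5.410276/1863 = 1.002904.
Adjusted center: (0.73430 + z²/(2n))/1.002904 = 0.73362.
Radicand: p̂(1−p̂)/n + z²/(4n²) = 0.000104726 + 0.000000390 = 0.000105116.
Half-width = z·√(radicand)/denom = 2.326·0.010253/1.002904 = 0.02378.
CI: 0.73362 ± 0.02378 = (0.7098, 0.7574).

(0.7098, 0.7574)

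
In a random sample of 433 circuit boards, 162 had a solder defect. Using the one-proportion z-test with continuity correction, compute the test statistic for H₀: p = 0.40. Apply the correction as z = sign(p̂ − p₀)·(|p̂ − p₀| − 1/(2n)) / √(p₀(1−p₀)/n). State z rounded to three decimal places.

z = -1.050

Sample proportion p̂ = 162/433 = 0.37413. p̂ − p₀ = -0.025866.
1/(2n) = 0.001155.
Corrected numerator: |-0.025866| − 0.001155 = 0.024711.
Null standard error: √(0.40·0.60/433) = √0.000554273 = 0.023543.
z = −0.024711/0.023543 = -1.050.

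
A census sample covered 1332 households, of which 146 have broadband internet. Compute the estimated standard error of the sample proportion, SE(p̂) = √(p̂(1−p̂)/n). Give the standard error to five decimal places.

With x = 146 successes in n = 1332, p̂ = 0.10961.
p̂(1−p̂) = 0.097596.
Dividing by n and taking the root: √0.000073270 = 0.00856.

SE = 0.00856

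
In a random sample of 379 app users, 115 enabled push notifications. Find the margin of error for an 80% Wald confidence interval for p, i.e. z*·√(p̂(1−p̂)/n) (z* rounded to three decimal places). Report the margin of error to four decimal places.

The sample proportion is 115/379 = 0.30343.
Standard error of p̂: √(0.211360/379) = √0.000557679 = 0.023615.
The 80% critical value is z* = 1.282.
Margin of error = z*·SE = 1.282 × 0.023615 = 0.0303.

ME = 0.0303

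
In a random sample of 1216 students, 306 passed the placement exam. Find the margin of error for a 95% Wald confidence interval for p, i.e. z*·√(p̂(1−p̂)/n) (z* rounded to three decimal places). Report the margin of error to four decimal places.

ME = 0.0244

Sample proportion p̂ = 306/1216 = 0.25164.
SE(p̂) = √(0.25164·0.74836/1216) = 0.012445.
For 95% confidence, z* = 1.960.
Margin of error = z*·SE = 1.960 × 0.012445 = 0.0244.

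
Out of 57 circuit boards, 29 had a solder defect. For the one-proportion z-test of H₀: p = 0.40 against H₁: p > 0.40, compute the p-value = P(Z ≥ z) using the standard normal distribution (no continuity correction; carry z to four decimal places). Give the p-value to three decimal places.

p-value = 0.047

With x = 29 successes in n = 57, p̂ = 0.50877.
Null standard error: √(0.40·0.60/57) = √0.004210526 = 0.064889.
Test statistic (full precision, shown to 4 dp): z = (29/57 − 0.40)/SE₀ ≈ 1.6763.
From the standard normal, P(Z ≥ z) = 0.047.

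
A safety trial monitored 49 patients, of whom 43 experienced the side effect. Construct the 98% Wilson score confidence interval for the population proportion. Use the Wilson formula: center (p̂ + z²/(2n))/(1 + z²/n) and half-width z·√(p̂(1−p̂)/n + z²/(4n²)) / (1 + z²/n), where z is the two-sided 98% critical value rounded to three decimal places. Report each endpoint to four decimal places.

(0.7300, 0.9500)

Here p̂ = 43/49 = 0.87755 and z = 2.326 (z² = 5.410276).
Denominator 1 + z²/n = 1 + 5.410276/49 = 1.110414.
Adjusted center: (0.87755 + z²/(2n))/1.110414 = 0.84001.
Radicand: p̂(1−p̂)/n + z²/(4n²) = 0.002192964 + 0.000563336 = 0.002756300.
Half-width = z·√(radicand)/denom = 2.326·0.052500/1.110414 = 0.10997.
Interval: 0.84001 ± 0.10997 → (0.7300, 0.9500).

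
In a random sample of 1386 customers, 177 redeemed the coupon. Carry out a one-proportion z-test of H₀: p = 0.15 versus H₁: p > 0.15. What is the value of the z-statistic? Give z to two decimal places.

z = -2.32

Sample proportion p̂ = 177/1386 = 0.12771.
Null standard error: √(0.15·0.85/1386) = √0.000091991 = 0.009591.
z = (p̂ − p₀)/SE = (0.12771 − 0.15)/0.009591 = -2.32.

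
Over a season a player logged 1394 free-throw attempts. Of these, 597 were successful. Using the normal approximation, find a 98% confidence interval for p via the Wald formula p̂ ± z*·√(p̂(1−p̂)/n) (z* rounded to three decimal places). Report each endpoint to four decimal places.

p̂ = 597/1394 = 0.42826.
SE = √(p̂(1−p̂)/n) = √(0.244854/1394) = 0.013253.
The 98% critical value is z* = 2.326.
Margin of error: 2.326 × 0.013253 = 0.03083.
Interval: 0.42826 ± 0.03083 → (0.3974, 0.4591).

(0.3974, 0.4591)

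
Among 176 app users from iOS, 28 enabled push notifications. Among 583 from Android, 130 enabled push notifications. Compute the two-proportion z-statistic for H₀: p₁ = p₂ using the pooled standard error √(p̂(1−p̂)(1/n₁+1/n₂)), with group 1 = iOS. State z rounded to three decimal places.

z = -1.830

p̂₁ = 28/176 = 0.15909, p̂₂ = 130/583 = 0.22298.
Pooled p̂ = (28+130)/(176+583) = 158/759 = 0.20817.
Pooled SE = √[0.1648345·0.00739708] ≈ 0.034918.
z = (p̂₁ − p̂₂)/SE = (0.15909 − 0.22298)/0.034918 = -0.06389/0.034918 = -1.830.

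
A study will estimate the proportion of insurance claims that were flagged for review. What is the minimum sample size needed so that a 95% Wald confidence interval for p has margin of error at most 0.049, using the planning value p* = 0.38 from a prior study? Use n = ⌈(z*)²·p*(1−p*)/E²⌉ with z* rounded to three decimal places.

The 95% critical value is z* = 1.960.
p*(1−p*) = 0.2356.
Required n before rounding: 3.841600 × 0.2356 / 0.049² = 376.960.
⌈376.960⌉ = 377.

n = 377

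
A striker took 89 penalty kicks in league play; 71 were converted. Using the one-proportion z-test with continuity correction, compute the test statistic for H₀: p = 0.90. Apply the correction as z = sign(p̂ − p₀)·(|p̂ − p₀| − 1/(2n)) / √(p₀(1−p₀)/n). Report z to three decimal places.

The sample proportion is 71/89 = 0.79775. p̂ − p₀ = -0.102247.
1/(2n) = 0.005618.
Corrected numerator: |-0.102247| − 0.005618 = 0.096629.
Under H₀, SE = √(p₀(1−p₀)/n) = √(0.90·0.10/89) = √0.001011236 = 0.031800.
z = (−)0.096629/0.031800 = -3.039.

z = -3.039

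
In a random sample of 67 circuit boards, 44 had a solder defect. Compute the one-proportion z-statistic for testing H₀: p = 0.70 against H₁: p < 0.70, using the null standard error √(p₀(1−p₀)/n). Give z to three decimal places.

z = -0.773

The sample proportion is 44/67 = 0.65672.
SE₀ = √(0.70·0.30/67) = 0.055985.
z = (p̂ − p₀)/SE = (0.65672 − 0.70)/0.055985 = -0.773.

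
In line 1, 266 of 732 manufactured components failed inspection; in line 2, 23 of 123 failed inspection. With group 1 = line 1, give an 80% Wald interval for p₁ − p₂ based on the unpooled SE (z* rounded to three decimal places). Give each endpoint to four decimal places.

p̂₁ = 0.36339, p̂₂ = 0.18699, so the observed difference is 0.17640.
Unpooled SE = √(p̂₁(1−p̂₁)/n₁ + p̂₂(1−p̂₂)/n₂) = √(0.000316034 + 0.001235983) = 0.039396.
For 80% confidence, z* = 1.282. Margin = 1.282·0.039396 = 0.05051.
So the interval runs from 0.1259 to 0.2269.

(0.1259, 0.2269)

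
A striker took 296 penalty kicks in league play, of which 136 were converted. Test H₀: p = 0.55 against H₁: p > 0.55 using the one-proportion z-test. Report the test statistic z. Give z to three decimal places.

z = -3.131

With x = 136 successes in n = 296, p̂ = 0.45946.
Under H₀, SE = √(p₀(1−p₀)/n) = √(0.55·0.45/296) = √0.000836149 = 0.028916.
z = (0.45946 − 0.55)/0.028916 = -0.09054/0.028916 = -3.131.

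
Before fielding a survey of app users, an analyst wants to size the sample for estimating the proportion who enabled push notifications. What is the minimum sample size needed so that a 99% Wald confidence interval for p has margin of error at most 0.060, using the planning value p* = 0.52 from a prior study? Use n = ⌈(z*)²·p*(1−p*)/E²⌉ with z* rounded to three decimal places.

z* = 2.576 at the 99% level.
p*(1−p*) = 0.2496.
Required n before rounding: 6.635776 × 0.2496 / 0.060² = 460.080.
⌈460.080⌉ = 461.

n = 461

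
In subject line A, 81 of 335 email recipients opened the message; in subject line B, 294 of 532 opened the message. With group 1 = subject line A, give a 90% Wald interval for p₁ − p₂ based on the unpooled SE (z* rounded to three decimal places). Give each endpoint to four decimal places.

p̂₁ = 0.24179, p̂₂ = 0.55263, so the observed difference is -0.31084.
SE = √(0.000547248 + 0.000464718) = √0.001011966 = 0.031811.
The 90% critical value is z* = 1.645. Margin = 1.645·0.031811 = 0.05233.
CI: -0.31084 ± 0.05233 = (-0.3632, -0.2585).

(-0.3632, -0.2585)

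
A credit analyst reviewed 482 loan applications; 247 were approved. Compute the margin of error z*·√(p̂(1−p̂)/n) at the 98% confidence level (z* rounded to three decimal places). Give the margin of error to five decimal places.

ME = 0.05296

The sample proportion is 247/482 = 0.51245.
SE(p̂) = √(0.51245·0.48755/482) = 0.022767.
z* = 2.326 at the 98% level.
ME = 2.326·0.022767 = 0.05296.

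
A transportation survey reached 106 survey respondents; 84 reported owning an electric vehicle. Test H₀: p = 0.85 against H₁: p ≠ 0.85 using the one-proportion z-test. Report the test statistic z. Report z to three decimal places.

z = -1.659

The sample proportion is 84/106 = 0.79245.
Under H₀, SE = √(p₀(1−p₀)/n) = √(0.85·0.15/106) = √0.001202830 = 0.034682.
z = (0.79245 − 0.85)/0.034682 = -0.05755/0.034682 = -1.659.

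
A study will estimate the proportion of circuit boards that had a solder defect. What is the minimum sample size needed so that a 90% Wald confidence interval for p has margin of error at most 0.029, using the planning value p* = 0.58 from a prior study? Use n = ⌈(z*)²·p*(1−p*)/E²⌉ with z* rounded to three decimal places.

n = 784

For 90% confidence, z* = 1.645.
p*(1−p*) = 0.2436.
(z*)²·p*(1−p*)/E² = 2.706025·0.2436/0.000841 = 783.814.
⌈783.814⌉ = 784.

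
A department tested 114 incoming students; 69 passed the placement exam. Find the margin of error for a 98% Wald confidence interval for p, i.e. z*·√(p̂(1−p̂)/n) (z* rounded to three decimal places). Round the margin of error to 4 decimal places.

ME = 0.1065

p̂ = 69/114 = 0.60526.
SE(p̂) = √(0.60526·0.39474/114) = 0.045780.
z* = 2.326 at the 98% level.
So ME = 0.1065.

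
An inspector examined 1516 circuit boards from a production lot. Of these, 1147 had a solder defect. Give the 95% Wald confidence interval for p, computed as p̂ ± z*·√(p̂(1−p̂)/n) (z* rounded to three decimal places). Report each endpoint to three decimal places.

(0.735, 0.778)

Sample proportion p̂ = 1147/1516 = 0.75660.
SE(p̂) = √(0.75660·0.24340/1516) = 0.011022.
For 95% confidence, z* = 1.960.
Margin of error: 1.960 × 0.011022 = 0.02160.
So the interval runs from 0.735 to 0.778.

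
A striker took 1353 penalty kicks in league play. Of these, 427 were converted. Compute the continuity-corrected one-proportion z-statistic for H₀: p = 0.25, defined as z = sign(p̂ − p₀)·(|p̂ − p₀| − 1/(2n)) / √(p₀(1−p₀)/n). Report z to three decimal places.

With x = 427 successes in n = 1353, p̂ = 0.31559. p̂ − p₀ = 0.065595.
Continuity correction 1/(2n) = 1/2706 = 0.000370.
Corrected numerator: |0.065595| − 0.000370 = 0.065225.
Under H₀, SE = √(p₀(1−p₀)/n) = √(0.25·0.75/1353) = √0.000138581 = 0.011772.
z = +0.065225/0.011772 = 5.541.

z = 5.541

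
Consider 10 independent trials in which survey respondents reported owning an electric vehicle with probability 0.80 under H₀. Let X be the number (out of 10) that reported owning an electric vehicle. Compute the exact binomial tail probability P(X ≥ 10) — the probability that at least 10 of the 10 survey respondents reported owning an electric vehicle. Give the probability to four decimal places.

P = 0.1074

X ~ Binomial(n=10, p=0.80).
P(X ≥ 10) = C(10,10)·0.80^10·0.20^0.
= 0.107374 = 0.1074.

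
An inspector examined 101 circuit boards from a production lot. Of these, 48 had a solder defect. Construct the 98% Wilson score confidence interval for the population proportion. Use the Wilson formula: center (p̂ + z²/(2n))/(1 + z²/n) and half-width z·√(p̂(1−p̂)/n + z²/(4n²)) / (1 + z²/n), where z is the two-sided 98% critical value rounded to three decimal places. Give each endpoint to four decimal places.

(0.3639, 0.5891)

p̂ = 48/101 = 0.47525; z = 2.326, so z² = 5.410276.
Denominator 1 + z²/n = 1 + 5.410276/101 = 1.053567.
Adjusted center: (0.47525 + z²/(2n))/1.053567 = 0.47651.
Radicand: p̂(1−p̂)/n + z²/(4n²) = 0.002469181 + 0.000132592 = 0.002601773.
Half-width = z·√(radicand)/denom = 2.326·0.051008/1.053567 = 0.11261.
So the interval runs from 0.3639 to 0.5891.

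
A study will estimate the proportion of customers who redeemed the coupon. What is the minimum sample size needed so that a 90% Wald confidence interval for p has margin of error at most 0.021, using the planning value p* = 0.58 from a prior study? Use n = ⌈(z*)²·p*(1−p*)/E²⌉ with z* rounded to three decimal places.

For 90% confidence, z* = 1.645.
p*(1−p*) = 0.58·0.42 = 0.2436.
(z*)²·p*(1−p*)/E² = 2.706025·0.2436/0.000441 = 1494.757.
Rounding up, n = 1495.

n = 1495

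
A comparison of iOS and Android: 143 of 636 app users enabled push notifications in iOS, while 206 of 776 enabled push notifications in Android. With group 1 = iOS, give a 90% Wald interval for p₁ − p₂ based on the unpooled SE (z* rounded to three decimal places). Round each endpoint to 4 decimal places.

(-0.0783, -0.0029)

p̂₁ = 143/636 = 0.22484, p̂₂ = 206/776 = 0.26546; p̂₁ − p̂₂ = -0.04062.
Unpooled SE = √(p̂₁(1−p̂₁)/n₁ + p̂₂(1−p̂₂)/n₂) = √(0.000274039 + 0.000251279) = 0.022920.
The 90% critical value is z* = 1.645. Margin = 1.645·0.022920 = 0.03770.
Interval: -0.04062 ± 0.03770 → (-0.0783, -0.0029).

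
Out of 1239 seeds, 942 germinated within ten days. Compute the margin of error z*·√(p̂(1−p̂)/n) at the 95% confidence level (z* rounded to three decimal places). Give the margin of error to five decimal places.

p̂ = 942/1239 = 0.76029.
SE = √(p̂(1−p̂)/n) = √(0.182249/1239) = 0.012128.
For 95% confidence, z* = 1.960.
So ME = 0.02377.

ME = 0.02377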